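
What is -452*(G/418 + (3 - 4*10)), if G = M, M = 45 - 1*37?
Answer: 3493508/209 ≈ 16715.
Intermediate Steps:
M = 8 (M = 45 - 37 = 8)
G = 8
-452*(G/418 + (3 - 4*10)) = -452*(8/418 + (3 - 4*10)) = -452*(8*(1/418) + (3 - 40)) = -452*(4/209 - 37) = -452*(-7729/209) = 3493508/209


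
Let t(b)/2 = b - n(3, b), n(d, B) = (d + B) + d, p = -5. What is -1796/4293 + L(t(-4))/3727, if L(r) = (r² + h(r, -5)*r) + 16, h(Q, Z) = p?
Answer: -5749232/16000011 ≈ -0.35933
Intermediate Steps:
h(Q, Z) = -5
n(d, B) = B + 2*d (n(d, B) = (B + d) + d = B + 2*d)
t(b) = -12 (t(b) = 2*(b - (b + 2*3)) = 2*(b - (b + 6)) = 2*(b - (6 + b)) = 2*(b + (-6 - b)) = 2*(-6) = -12)
L(r) = 16 + r² - 5*r (L(r) = (r² - 5*r) + 16 = 16 + r² - 5*r)
-1796/4293 + L(t(-4))/3727 = -1796/4293 + (16 + (-12)² - 5*(-12))/3727 = -1796*1/4293 + (16 + 144 + 60)*(1/3727) = -1796/4293 + 220*(1/3727) = -1796/4293 + 220/3727 = -5749232/16000011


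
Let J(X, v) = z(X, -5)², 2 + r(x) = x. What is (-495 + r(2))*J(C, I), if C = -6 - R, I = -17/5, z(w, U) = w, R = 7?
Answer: -83655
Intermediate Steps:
r(x) = -2 + x
I = -17/5 (I = -17*⅕ = -17/5 ≈ -3.4000)
C = -13 (C = -6 - 1*7 = -6 - 7 = -13)
J(X, v) = X²
(-495 + r(2))*J(C, I) = (-495 + (-2 + 2))*(-13)² = (-495 + 0)*169 = -495*169 = -83655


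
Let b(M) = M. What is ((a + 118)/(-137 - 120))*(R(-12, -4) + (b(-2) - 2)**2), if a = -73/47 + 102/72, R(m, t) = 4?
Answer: -332375/36237 ≈ -9.1723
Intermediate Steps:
a = -77/564 (a = -73*1/47 + 102*(1/72) = -73/47 + 17/12 = -77/564 ≈ -0.13652)
((a + 118)/(-137 - 120))*(R(-12, -4) + (b(-2) - 2)**2) = ((-77/564 + 118)/(-137 - 120))*(4 + (-2 - 2)**2) = ((66475/564)/(-257))*(4 + (-4)**2) = ((66475/564)*(-1/257))*(4 + 16) = -66475/144948*20 = -332375/36237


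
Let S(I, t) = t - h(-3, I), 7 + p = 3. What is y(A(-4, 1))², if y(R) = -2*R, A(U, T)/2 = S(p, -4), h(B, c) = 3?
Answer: 784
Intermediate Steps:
p = -4 (p = -7 + 3 = -4)
S(I, t) = -3 + t (S(I, t) = t - 1*3 = t - 3 = -3 + t)
A(U, T) = -14 (A(U, T) = 2*(-3 - 4) = 2*(-7) = -14)
y(A(-4, 1))² = (-2*(-14))² = 28² = 784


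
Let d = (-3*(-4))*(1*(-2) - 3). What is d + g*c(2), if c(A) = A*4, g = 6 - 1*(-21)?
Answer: 156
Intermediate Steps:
g = 27 (g = 6 + 21 = 27)
c(A) = 4*A
d = -60 (d = 12*(-2 - 3) = 12*(-5) = -60)
d + g*c(2) = -60 + 27*(4*2) = -60 + 27*8 = -60 + 216 = 156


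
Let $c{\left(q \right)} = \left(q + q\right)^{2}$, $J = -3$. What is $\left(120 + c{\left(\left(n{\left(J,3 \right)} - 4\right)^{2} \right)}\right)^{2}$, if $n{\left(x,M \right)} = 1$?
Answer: $197136$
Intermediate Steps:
$c{\left(q \right)} = 4 q^{2}$ ($c{\left(q \right)} = \left(2 q\right)^{2} = 4 q^{2}$)
$\left(120 + c{\left(\left(n{\left(J,3 \right)} - 4\right)^{2} \right)}\right)^{2} = \left(120 + 4 \left(\left(1 - 4\right)^{2}\right)^{2}\right)^{2} = \left(120 + 4 \left(\left(-3\right)^{2}\right)^{2}\right)^{2} = \left(120 + 4 \cdot 9^{2}\right)^{2} = \left(120 + 4 \cdot 81\right)^{2} = \left(120 + 324\right)^{2} = 444^{2} = 197136$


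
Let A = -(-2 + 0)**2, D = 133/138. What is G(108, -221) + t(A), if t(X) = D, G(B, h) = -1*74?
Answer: -10079/138 ≈ -73.036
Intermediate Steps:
G(B, h) = -74
D = 133/138 (D = 133*(1/138) = 133/138 ≈ 0.96377)
A = -4 (A = -1*(-2)**2 = -1*4 = -4)
t(X) = 133/138
G(108, -221) + t(A) = -74 + 133/138 = -10079/138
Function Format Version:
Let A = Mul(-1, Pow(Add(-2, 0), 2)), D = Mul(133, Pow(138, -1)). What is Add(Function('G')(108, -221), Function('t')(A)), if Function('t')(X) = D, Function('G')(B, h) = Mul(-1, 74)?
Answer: Rational(-10079, 138) ≈ -73.036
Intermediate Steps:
Function('G')(B, h) = -74
D = Rational(133, 138) (D = Mul(133, Rational(1, 138)) = Rational(133, 138) ≈ 0.96377)
A = -4 (A = Mul(-1, Pow(-2, 2)) = Mul(-1, 4) = -4)
Function('t')(X) = Rational(133, 138)
Add(Function('G')(108, -221), Function('t')(A)) = Add(-74, Rational(133, 138)) = Rational(-10079, 138)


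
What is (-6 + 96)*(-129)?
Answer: -11610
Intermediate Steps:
(-6 + 96)*(-129) = 90*(-129) = -11610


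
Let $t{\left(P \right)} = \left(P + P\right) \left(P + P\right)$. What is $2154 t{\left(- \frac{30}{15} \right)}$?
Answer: $34464$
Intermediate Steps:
$t{\left(P \right)} = 4 P^{2}$ ($t{\left(P \right)} = 2 P 2 P = 4 P^{2}$)
$2154 t{\left(- \frac{30}{15} \right)} = 2154 \cdot 4 \left(- \frac{30}{15}\right)^{2} = 2154 \cdot 4 \left(\left(-30\right) \frac{1}{15}\right)^{2} = 2154 \cdot 4 \left(-2\right)^{2} = 2154 \cdot 4 \cdot 4 = 2154 \cdot 16 = 34464$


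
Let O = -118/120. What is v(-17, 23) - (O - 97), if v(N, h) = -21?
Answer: 4619/60 ≈ 76.983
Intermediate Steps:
O = -59/60 (O = -118*1/120 = -59/60 ≈ -0.98333)
v(-17, 23) - (O - 97) = -21 - (-59/60 - 97) = -21 - 1*(-5879/60) = -21 + 5879/60 = 4619/60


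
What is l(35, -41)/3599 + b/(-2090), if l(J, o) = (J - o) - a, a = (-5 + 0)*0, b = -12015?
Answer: 8680165/1504382 ≈ 5.7699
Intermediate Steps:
a = 0 (a = -5*0 = 0)
l(J, o) = J - o (l(J, o) = (J - o) - 1*0 = (J - o) + 0 = J - o)
l(35, -41)/3599 + b/(-2090) = (35 - 1*(-41))/3599 - 12015/(-2090) = (35 + 41)*(1/3599) - 12015*(-1/2090) = 76*(1/3599) + 2403/418 = 76/3599 + 2403/418 = 8680165/1504382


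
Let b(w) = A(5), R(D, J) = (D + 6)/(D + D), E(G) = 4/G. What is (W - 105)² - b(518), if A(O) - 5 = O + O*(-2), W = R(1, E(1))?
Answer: 41209/4 ≈ 10302.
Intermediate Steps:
R(D, J) = (6 + D)/(2*D) (R(D, J) = (6 + D)/((2*D)) = (6 + D)*(1/(2*D)) = (6 + D)/(2*D))
W = 7/2 (W = (½)*(6 + 1)/1 = (½)*1*7 = 7/2 ≈ 3.5000)
A(O) = 5 - O (A(O) = 5 + (O + O*(-2)) = 5 + (O - 2*O) = 5 - O)
b(w) = 0 (b(w) = 5 - 1*5 = 5 - 5 = 0)
(W - 105)² - b(518) = (7/2 - 105)² - 1*0 = (-203/2)² + 0 = 41209/4 + 0 = 41209/4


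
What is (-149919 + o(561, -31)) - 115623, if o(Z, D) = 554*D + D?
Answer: -282747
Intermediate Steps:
o(Z, D) = 555*D
(-149919 + o(561, -31)) - 115623 = (-149919 + 555*(-31)) - 115623 = (-149919 - 17205) - 115623 = -167124 - 115623 = -282747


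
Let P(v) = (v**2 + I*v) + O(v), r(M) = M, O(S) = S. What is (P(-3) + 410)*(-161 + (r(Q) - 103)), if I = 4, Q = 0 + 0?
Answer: -106656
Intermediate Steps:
Q = 0
P(v) = v**2 + 5*v (P(v) = (v**2 + 4*v) + v = v**2 + 5*v)
(P(-3) + 410)*(-161 + (r(Q) - 103)) = (-3*(5 - 3) + 410)*(-161 + (0 - 103)) = (-3*2 + 410)*(-161 - 103) = (-6 + 410)*(-264) = 404*(-264) = -106656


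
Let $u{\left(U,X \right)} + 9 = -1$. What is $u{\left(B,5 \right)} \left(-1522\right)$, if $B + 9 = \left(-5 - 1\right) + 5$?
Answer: $15220$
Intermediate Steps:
$B = -10$ ($B = -9 + \left(\left(-5 - 1\right) + 5\right) = -9 + \left(-6 + 5\right) = -9 - 1 = -10$)
$u{\left(U,X \right)} = -10$ ($u{\left(U,X \right)} = -9 - 1 = -10$)
$u{\left(B,5 \right)} \left(-1522\right) = \left(-10\right) \left(-1522\right) = 15220$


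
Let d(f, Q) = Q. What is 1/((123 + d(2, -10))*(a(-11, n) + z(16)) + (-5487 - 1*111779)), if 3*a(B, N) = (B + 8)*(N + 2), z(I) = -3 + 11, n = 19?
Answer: -1/118735 ≈ -8.4221e-6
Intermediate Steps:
z(I) = 8
a(B, N) = (2 + N)*(8 + B)/3 (a(B, N) = ((B + 8)*(N + 2))/3 = ((8 + B)*(2 + N))/3 = ((2 + N)*(8 + B))/3 = (2 + N)*(8 + B)/3)
1/((123 + d(2, -10))*(a(-11, n) + z(16)) + (-5487 - 1*111779)) = 1/((123 - 10)*((16/3 + (2/3)*(-11) + (8/3)*19 + (1/3)*(-11)*19) + 8) + (-5487 - 1*111779)) = 1/(113*((16/3 - 22/3 + 152/3 - 209/3) + 8) + (-5487 - 111779)) = 1/(113*(-21 + 8) - 117266) = 1/(113*(-13) - 117266) = 1/(-1469 - 117266) = 1/(-118735) = -1/118735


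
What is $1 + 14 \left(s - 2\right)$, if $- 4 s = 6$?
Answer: $-48$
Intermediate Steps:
$s = - \frac{3}{2}$ ($s = \left(- \frac{1}{4}\right) 6 = - \frac{3}{2} \approx -1.5$)
$1 + 14 \left(s - 2\right) = 1 + 14 \left(- \frac{3}{2} - 2\right) = 1 + 14 \left(- \frac{7}{2}\right) = 1 - 49 = -48$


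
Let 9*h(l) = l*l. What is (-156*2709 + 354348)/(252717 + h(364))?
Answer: -614304/2406949 ≈ -0.25522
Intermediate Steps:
h(l) = l²/9 (h(l) = (l*l)/9 = l²/9)
(-156*2709 + 354348)/(252717 + h(364)) = (-156*2709 + 354348)/(252717 + (⅑)*364²) = (-422604 + 354348)/(252717 + (⅑)*132496) = -68256/(252717 + 132496/9) = -68256/2406949/9 = -68256*9/2406949 = -614304/2406949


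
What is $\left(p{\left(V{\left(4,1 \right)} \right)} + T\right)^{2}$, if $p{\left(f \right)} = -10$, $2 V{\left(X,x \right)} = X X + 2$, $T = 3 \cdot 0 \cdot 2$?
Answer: $100$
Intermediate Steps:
$T = 0$ ($T = 0 \cdot 2 = 0$)
$V{\left(X,x \right)} = 1 + \frac{X^{2}}{2}$ ($V{\left(X,x \right)} = \frac{X X + 2}{2} = \frac{X^{2} + 2}{2} = \frac{2 + X^{2}}{2} = 1 + \frac{X^{2}}{2}$)
$\left(p{\left(V{\left(4,1 \right)} \right)} + T\right)^{2} = \left(-10 + 0\right)^{2} = \left(-10\right)^{2} = 100$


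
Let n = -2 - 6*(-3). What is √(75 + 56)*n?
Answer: 16*√131 ≈ 183.13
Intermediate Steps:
n = 16 (n = -2 + 18 = 16)
√(75 + 56)*n = √(75 + 56)*16 = √131*16 = 16*√131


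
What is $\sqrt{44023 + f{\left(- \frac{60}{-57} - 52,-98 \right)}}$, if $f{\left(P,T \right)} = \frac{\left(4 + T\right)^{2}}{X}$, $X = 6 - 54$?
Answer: $\frac{\sqrt{1578201}}{6} \approx 209.38$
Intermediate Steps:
$X = -48$ ($X = 6 - 54 = -48$)
$f{\left(P,T \right)} = - \frac{\left(4 + T\right)^{2}}{48}$ ($f{\left(P,T \right)} = \frac{\left(4 + T\right)^{2}}{-48} = \left(4 + T\right)^{2} \left(- \frac{1}{48}\right) = - \frac{\left(4 + T\right)^{2}}{48}$)
$\sqrt{44023 + f{\left(- \frac{60}{-57} - 52,-98 \right)}} = \sqrt{44023 - \frac{\left(4 - 98\right)^{2}}{48}} = \sqrt{44023 - \frac{\left(-94\right)^{2}}{48}} = \sqrt{44023 - \frac{2209}{12}} = \sqrt{\frac{526067}{12}} = \frac{\sqrt{1578201}}{6}$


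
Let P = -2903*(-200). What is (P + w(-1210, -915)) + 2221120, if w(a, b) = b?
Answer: 2800805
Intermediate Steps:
P = 580600
(P + w(-1210, -915)) + 2221120 = (580600 - 915) + 2221120 = 579685 + 2221120 = 2800805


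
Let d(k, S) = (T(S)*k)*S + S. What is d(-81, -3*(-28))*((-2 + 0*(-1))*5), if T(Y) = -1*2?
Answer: -136920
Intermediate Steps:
T(Y) = -2
d(k, S) = S - 2*S*k (d(k, S) = (-2*k)*S + S = -2*S*k + S = S - 2*S*k)
d(-81, -3*(-28))*((-2 + 0*(-1))*5) = ((-3*(-28))*(1 - 2*(-81)))*((-2 + 0*(-1))*5) = (84*(1 + 162))*((-2 + 0)*5) = (84*163)*(-2*5) = 13692*(-10) = -136920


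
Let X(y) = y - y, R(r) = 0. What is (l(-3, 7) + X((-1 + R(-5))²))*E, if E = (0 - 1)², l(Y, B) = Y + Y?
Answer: -6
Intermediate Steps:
l(Y, B) = 2*Y
X(y) = 0
E = 1 (E = (-1)² = 1)
(l(-3, 7) + X((-1 + R(-5))²))*E = (2*(-3) + 0)*1 = (-6 + 0)*1 = -6*1 = -6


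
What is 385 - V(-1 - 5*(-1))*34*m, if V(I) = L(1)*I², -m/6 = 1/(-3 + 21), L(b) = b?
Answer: 1699/3 ≈ 566.33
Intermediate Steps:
m = -⅓ (m = -6/(-3 + 21) = -6/18 = -6*1/18 = -⅓ ≈ -0.33333)
V(I) = I² (V(I) = 1*I² = I²)
385 - V(-1 - 5*(-1))*34*m = 385 - (-1 - 5*(-1))²*34*(-1)/3 = 385 - (-1 + 5)²*34*(-1)/3 = 385 - 4²*34*(-1)/3 = 385 - 16*34*(-1)/3 = 385 - 544*(-1)/3 = 385 - 1*(-544/3) = 385 + 544/3 = 1699/3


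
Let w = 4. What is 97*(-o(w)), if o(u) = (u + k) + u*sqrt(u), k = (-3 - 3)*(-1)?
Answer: -1746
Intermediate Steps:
k = 6 (k = -6*(-1) = 6)
o(u) = 6 + u + u**(3/2) (o(u) = (u + 6) + u*sqrt(u) = (6 + u) + u**(3/2) = 6 + u + u**(3/2))
97*(-o(w)) = 97*(-(6 + 4 + 4**(3/2))) = 97*(-(6 + 4 + 8)) = 97*(-1*18) = 97*(-18) = -1746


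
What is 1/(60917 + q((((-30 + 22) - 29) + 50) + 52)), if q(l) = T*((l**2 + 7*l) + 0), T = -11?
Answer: 1/9437 ≈ 0.00010597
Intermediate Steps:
q(l) = -77*l - 11*l**2 (q(l) = -11*((l**2 + 7*l) + 0) = -11*(l**2 + 7*l) = -77*l - 11*l**2)
1/(60917 + q((((-30 + 22) - 29) + 50) + 52)) = 1/(60917 - 11*((((-30 + 22) - 29) + 50) + 52)*(7 + ((((-30 + 22) - 29) + 50) + 52))) = 1/(60917 - 11*(((-8 - 29) + 50) + 52)*(7 + (((-8 - 29) + 50) + 52))) = 1/(60917 - 11*((-37 + 50) + 52)*(7 + ((-37 + 50) + 52))) = 1/(60917 - 11*(13 + 52)*(7 + (13 + 52))) = 1/(60917 - 11*65*(7 + 65)) = 1/(60917 - 11*65*72) = 1/(60917 - 51480) = 1/9437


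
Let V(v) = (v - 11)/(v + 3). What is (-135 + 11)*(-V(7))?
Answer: -248/5 ≈ -49.600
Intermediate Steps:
V(v) = (-11 + v)/(3 + v)
(-135 + 11)*(-V(7)) = (-135 + 11)*(-(-11 + 7)/(3 + 7)) = -(-124)*-4/10 = -(-124)*(⅒)*(-4) = -(-124)*(-2)/5 = -124*⅖ = -248/5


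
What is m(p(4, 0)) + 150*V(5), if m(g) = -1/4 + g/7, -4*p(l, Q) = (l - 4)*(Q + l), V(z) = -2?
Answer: -1201/4 ≈ -300.25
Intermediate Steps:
p(l, Q) = -(-4 + l)*(Q + l)/4 (p(l, Q) = -(l - 4)*(Q + l)/4 = -(-4 + l)*(Q + l)/4)
m(g) = -1/4 + g/7 (m(g) = -1*1/4 + g*(1/7) = -1/4 + g/7)
m(p(4, 0)) + 150*V(5) = (-1/4 + (0 + 4 - 1/4*4**2 - 1/4*0*4)/7) + 150*(-2) = (-1/4 + (0 + 4 - 1/4*16 + 0)/7) - 300 = (-1/4 + (0 + 4 - 4 + 0)/7) - 300 = (-1/4 + (1/7)*0) - 300 = (-1/4 + 0) - 300 = -1/4 - 300 = -1201/4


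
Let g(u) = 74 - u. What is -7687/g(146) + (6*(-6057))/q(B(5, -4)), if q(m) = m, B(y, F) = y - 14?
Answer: 298423/72 ≈ 4144.8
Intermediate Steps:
B(y, F) = -14 + y
-7687/g(146) + (6*(-6057))/q(B(5, -4)) = -7687/(74 - 1*146) + (6*(-6057))/(-14 + 5) = -7687/(74 - 146) - 36342/(-9) = -7687/(-72) - 36342*(-⅑) = -7687*(-1/72) + 4038 = 7687/72 + 4038 = 298423/72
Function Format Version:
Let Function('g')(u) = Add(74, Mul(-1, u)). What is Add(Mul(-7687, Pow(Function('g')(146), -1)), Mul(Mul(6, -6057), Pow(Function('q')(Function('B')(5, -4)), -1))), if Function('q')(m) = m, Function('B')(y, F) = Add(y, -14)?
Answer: Rational(298423, 72) ≈ 4144.8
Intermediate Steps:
Function('B')(y, F) = Add(-14, y)
Add(Mul(-7687, Pow(Function('g')(146), -1)), Mul(Mul(6, -6057), Pow(Function('q')(Function('B')(5, -4)), -1))) = Add(Mul(-7687, Pow(Add(74, Mul(-1, 146)), -1)), Mul(Mul(6, -6057), Pow(Add(-14, 5), -1))) = Add(Mul(-7687, Pow(Add(74, -146), -1)), Mul(-36342, Pow(-9, -1))) = Add(Mul(-7687, Pow(-72, -1)), Mul(-36342, Rational(-1, 9))) = Add(Mul(-7687, Rational(-1, 72)), 4038) = Add(Rational(7687, 72), 4038) = Rational(298423, 72)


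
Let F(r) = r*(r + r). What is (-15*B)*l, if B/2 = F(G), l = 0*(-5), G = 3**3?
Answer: 0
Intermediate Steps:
G = 27
F(r) = 2*r**2 (F(r) = r*(2*r) = 2*r**2)
l = 0
B = 2916 (B = 2*(2*27**2) = 2*(2*729) = 2*1458 = 2916)
(-15*B)*l = -15*2916*0 = -43740*0 = 0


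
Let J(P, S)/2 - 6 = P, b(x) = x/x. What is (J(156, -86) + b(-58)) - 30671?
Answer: -30346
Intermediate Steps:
b(x) = 1
J(P, S) = 12 + 2*P
(J(156, -86) + b(-58)) - 30671 = ((12 + 2*156) + 1) - 30671 = ((12 + 312) + 1) - 30671 = (324 + 1) - 30671 = 325 - 30671 = -30346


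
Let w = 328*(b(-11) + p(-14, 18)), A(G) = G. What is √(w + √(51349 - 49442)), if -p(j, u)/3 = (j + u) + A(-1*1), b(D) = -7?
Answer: √(-5248 + √1907) ≈ 72.141*I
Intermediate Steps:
p(j, u) = 3 - 3*j - 3*u (p(j, u) = -3*((j + u) - 1*1) = -3*((j + u) - 1) = -3*(-1 + j + u) = 3 - 3*j - 3*u)
w = -5248 (w = 328*(-7 + (3 - 3*(-14) - 3*18)) = 328*(-7 + (3 + 42 - 54)) = 328*(-7 - 9) = 328*(-16) = -5248)
√(w + √(51349 - 49442)) = √(-5248 + √(51349 - 49442)) = √(-5248 + √1907)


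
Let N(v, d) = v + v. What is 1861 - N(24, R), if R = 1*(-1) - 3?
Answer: 1813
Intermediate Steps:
R = -4 (R = -1 - 3 = -4)
N(v, d) = 2*v
1861 - N(24, R) = 1861 - 2*24 = 1861 - 1*48 = 1861 - 48 = 1813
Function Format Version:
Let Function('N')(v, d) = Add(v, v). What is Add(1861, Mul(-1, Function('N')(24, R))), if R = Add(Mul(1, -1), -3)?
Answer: 1813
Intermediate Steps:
R = -4 (R = Add(-1, -3) = -4)
Function('N')(v, d) = Mul(2, v)
Add(1861, Mul(-1, Function('N')(24, R))) = Add(1861, Mul(-1, Mul(2, 24))) = Add(1861, Mul(-1, 48)) = Add(1861, -48) = 1813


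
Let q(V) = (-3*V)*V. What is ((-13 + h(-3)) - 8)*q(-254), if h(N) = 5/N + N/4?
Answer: 4532249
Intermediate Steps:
q(V) = -3*V²
h(N) = 5/N + N/4 (h(N) = 5/N + N*(¼) = 5/N + N/4)
((-13 + h(-3)) - 8)*q(-254) = ((-13 + (5/(-3) + (¼)*(-3))) - 8)*(-3*(-254)²) = ((-13 + (5*(-⅓) - ¾)) - 8)*(-3*64516) = ((-13 + (-5/3 - ¾)) - 8)*(-193548) = ((-13 - 29/12) - 8)*(-193548) = (-185/12 - 8)*(-193548) = -281/12*(-193548) = 4532249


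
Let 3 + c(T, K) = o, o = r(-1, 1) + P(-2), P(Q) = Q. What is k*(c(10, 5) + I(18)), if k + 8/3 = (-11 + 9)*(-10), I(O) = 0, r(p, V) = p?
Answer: -104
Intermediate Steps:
k = 52/3 (k = -8/3 + (-11 + 9)*(-10) = -8/3 - 2*(-10) = -8/3 + 20 = 52/3 ≈ 17.333)
o = -3 (o = -1 - 2 = -3)
c(T, K) = -6 (c(T, K) = -3 - 3 = -6)
k*(c(10, 5) + I(18)) = 52*(-6 + 0)/3 = (52/3)*(-6) = -104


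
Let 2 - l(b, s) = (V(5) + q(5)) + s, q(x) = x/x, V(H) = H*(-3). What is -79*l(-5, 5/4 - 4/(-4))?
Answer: -4345/4 ≈ -1086.3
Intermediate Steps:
V(H) = -3*H
q(x) = 1
l(b, s) = 16 - s (l(b, s) = 2 - ((-3*5 + 1) + s) = 2 - ((-15 + 1) + s) = 2 - (-14 + s) = 2 + (14 - s) = 16 - s)
-79*l(-5, 5/4 - 4/(-4)) = -79*(16 - (5/4 - 4/(-4))) = -79*(16 - (5*(1/4) - 4*(-1/4))) = -79*(16 - (5/4 + 1)) = -79*(16 - 1*9/4) = -79*(16 - 9/4) = -79*55/4 = -4345/4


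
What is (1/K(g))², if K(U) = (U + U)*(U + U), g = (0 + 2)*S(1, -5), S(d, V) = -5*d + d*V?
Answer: 1/2560000 ≈ 3.9062e-7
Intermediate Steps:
S(d, V) = -5*d + V*d
g = -20 (g = (0 + 2)*(1*(-5 - 5)) = 2*(1*(-10)) = 2*(-10) = -20)
K(U) = 4*U² (K(U) = (2*U)*(2*U) = 4*U²)
(1/K(g))² = (1/(4*(-20)²))² = (1/(4*400))² = (1/1600)² = 1/2560000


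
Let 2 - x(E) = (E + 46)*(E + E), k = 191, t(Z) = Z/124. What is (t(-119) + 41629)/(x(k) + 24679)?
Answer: -5161877/8165772 ≈ -0.63214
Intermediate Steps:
t(Z) = Z/124 (t(Z) = Z*(1/124) = Z/124)
x(E) = 2 - 2*E*(46 + E) (x(E) = 2 - (E + 46)*(E + E) = 2 - (46 + E)*2*E = 2 - 2*E*(46 + E))
(t(-119) + 41629)/(x(k) + 24679) = ((1/124)*(-119) + 41629)/((2 - 92*191 - 2*191²) + 24679) = (-119/124 + 41629)/((2 - 17572 - 2*36481) + 24679) = 5161877/(124*((2 - 17572 - 72962) + 24679)) = 5161877/(124*(-90532 + 24679)) = (5161877/124)/(-65853) = (5161877/124)*(-1/65853) = -5161877/8165772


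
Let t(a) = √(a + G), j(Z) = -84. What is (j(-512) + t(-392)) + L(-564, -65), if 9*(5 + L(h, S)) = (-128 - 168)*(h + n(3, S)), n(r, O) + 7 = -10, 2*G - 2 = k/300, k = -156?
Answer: 171175/9 + I*√39126/10 ≈ 19019.0 + 19.78*I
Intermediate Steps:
G = 37/50 (G = 1 + (-156/300)/2 = 1 + (-156*1/300)/2 = 1 + (½)*(-13/25) = 1 - 13/50 = 37/50 ≈ 0.74000)
n(r, O) = -17 (n(r, O) = -7 - 10 = -17)
t(a) = √(37/50 + a) (t(a) = √(a + 37/50) = √(37/50 + a))
L(h, S) = 4987/9 - 296*h/9 (L(h, S) = -5 + ((-128 - 168)*(h - 17))/9 = -5 + (-296*(-17 + h))/9 = -5 + (5032 - 296*h)/9 = -5 + (5032/9 - 296*h/9) = 4987/9 - 296*h/9)
(j(-512) + t(-392)) + L(-564, -65) = (-84 + √(74 + 100*(-392))/10) + (4987/9 - 296/9*(-564)) = (-84 + √(74 - 39200)/10) + (4987/9 + 55648/3) = (-84 + √(-39126)/10) + 171931/9 = (-84 + (I*√39126)/10) + 171931/9 = (-84 + I*√39126/10) + 171931/9 = 171175/9 + I*√39126/10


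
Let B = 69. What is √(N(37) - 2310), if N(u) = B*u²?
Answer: 3*√10239 ≈ 303.56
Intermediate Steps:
N(u) = 69*u²
√(N(37) - 2310) = √(69*37² - 2310) = √(69*1369 - 2310) = √(94461 - 2310) = √92151 = 3*√10239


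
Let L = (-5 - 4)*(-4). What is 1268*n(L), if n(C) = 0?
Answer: 0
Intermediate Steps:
L = 36 (L = -9*(-4) = 36)
1268*n(L) = 1268*0 = 0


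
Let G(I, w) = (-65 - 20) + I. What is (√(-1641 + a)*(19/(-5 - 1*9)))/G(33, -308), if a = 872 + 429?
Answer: 19*I*√85/364 ≈ 0.48124*I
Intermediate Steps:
G(I, w) = -85 + I
a = 1301
(√(-1641 + a)*(19/(-5 - 1*9)))/G(33, -308) = (√(-1641 + 1301)*(19/(-5 - 1*9)))/(-85 + 33) = (√(-340)*(19/(-5 - 9)))/(-52) = ((2*I*√85)*(19/(-14)))*(-1/52) = ((2*I*√85)*(19*(-1/14)))*(-1/52) = ((2*I*√85)*(-19/14))*(-1/52) = -19*I*√85/7*(-1/52) = 19*I*√85/364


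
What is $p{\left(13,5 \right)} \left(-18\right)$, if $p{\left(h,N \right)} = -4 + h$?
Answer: $-162$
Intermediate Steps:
$p{\left(13,5 \right)} \left(-18\right) = \left(-4 + 13\right) \left(-18\right) = 9 \left(-18\right) = -162$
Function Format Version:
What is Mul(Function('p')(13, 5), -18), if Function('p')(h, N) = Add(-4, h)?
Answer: -162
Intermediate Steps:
Mul(Function('p')(13, 5), -18) = Mul(Add(-4, 13), -18) = Mul(9, -18) = -162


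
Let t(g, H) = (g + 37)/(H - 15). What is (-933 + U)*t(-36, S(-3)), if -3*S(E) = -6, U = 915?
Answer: 18/13 ≈ 1.3846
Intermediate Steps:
S(E) = 2 (S(E) = -1/3*(-6) = 2)
t(g, H) = (37 + g)/(-15 + H)
(-933 + U)*t(-36, S(-3)) = (-933 + 915)*((37 - 36)/(-15 + 2)) = -18/(-13) = -(-18)/13 = -18*(-1/13) = 18/13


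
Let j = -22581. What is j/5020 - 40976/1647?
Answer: -242890427/8267940 ≈ -29.377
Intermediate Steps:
j/5020 - 40976/1647 = -22581/5020 - 40976/1647 = -242890427/8267940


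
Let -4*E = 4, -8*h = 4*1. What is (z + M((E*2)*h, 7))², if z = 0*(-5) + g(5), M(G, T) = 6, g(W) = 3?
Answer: 81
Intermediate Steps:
h = -½ (h = -1/2 = -⅛*4 = -½ ≈ -0.50000)
E = -1 (E = -¼*4 = -1)
z = 3 (z = 0*(-5) + 3 = 0 + 3 = 3)
(z + M((E*2)*h, 7))² = (3 + 6)² = 9² = 81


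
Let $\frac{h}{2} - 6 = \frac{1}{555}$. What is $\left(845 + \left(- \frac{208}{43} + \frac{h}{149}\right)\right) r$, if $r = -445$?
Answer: $- \frac{265914977059}{711177} \approx -3.7391 \cdot 10^{5}$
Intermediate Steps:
$h = \frac{6662}{555}$ ($h = 12 + \frac{2}{555} = \frac{6662}{555} \approx 12.004$)
$\left(845 + \left(- \frac{208}{43} + \frac{h}{149}\right)\right) r = \left(845 + \left(- \frac{208}{43} + \frac{6662}{555 \cdot 149}\right)\right) \left(-445\right) = \left(845 + \left(\left(-208\right) \frac{1}{43} + \frac{6662}{555} \cdot \frac{1}{149}\right)\right) \left(-445\right) = \left(845 + \left(- \frac{208}{43} + \frac{6662}{82695}\right)\right) \left(-445\right) = \left(845 - \frac{16914094}{3555885}\right) \left(-445\right) = \frac{2987808731}{3555885} \left(-445\right) = - \frac{265914977059}{711177}$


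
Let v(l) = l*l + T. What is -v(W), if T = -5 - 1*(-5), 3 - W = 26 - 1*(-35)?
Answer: -3364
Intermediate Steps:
W = -58 (W = 3 - (26 - 1*(-35)) = 3 - (26 + 35) = 3 - 1*61 = 3 - 61 = -58)
T = 0 (T = -5 + 5 = 0)
v(l) = l² (v(l) = l*l + 0 = l² + 0 = l²)
-v(W) = -1*(-58)² = -1*3364 = -3364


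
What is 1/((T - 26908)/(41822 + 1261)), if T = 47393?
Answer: 43083/20485 ≈ 2.1031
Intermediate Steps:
1/((T - 26908)/(41822 + 1261)) = 1/((47393 - 26908)/(41822 + 1261)) = 1/(20485/43083) = 43083/20485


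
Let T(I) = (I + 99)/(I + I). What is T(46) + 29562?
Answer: 2719849/92 ≈ 29564.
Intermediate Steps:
T(I) = (99 + I)/(2*I) (T(I) = (99 + I)/((2*I)) = (99 + I)*(1/(2*I)) = (99 + I)/(2*I))
T(46) + 29562 = (½)*(99 + 46)/46 + 29562 = (½)*(1/46)*145 + 29562 = 145/92 + 29562 = 2719849/92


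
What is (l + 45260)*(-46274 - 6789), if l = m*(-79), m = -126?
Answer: -2929820482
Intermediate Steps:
l = 9954 (l = -126*(-79) = 9954)
(l + 45260)*(-46274 - 6789) = (9954 + 45260)*(-46274 - 6789) = 55214*(-53063) = -2929820482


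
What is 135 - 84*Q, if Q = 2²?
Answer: -201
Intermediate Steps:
Q = 4
135 - 84*Q = 135 - 84*4 = 135 - 336 = -201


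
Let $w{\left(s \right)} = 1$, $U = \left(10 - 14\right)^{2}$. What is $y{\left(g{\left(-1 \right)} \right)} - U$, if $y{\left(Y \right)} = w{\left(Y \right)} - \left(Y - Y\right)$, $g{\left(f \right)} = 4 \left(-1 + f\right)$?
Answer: $-15$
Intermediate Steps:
$g{\left(f \right)} = -4 + 4 f$
$U = 16$ ($U = \left(-4\right)^{2} = 16$)
$y{\left(Y \right)} = 1$ ($y{\left(Y \right)} = 1 - \left(Y - Y\right) = 1 - 0 = 1 + 0 = 1$)
$y{\left(g{\left(-1 \right)} \right)} - U = 1 - 16 = -15$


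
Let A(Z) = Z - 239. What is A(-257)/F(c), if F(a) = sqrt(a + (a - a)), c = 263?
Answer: -496*sqrt(263)/263 ≈ -30.585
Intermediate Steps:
F(a) = sqrt(a) (F(a) = sqrt(a + 0) = sqrt(a))
A(Z) = -239 + Z
A(-257)/F(c) = (-239 - 257)/(sqrt(263)) = -496*sqrt(263)/263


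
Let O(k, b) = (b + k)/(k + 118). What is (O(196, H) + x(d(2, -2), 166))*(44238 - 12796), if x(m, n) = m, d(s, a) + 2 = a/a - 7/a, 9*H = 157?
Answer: 141268906/1413 ≈ 99978.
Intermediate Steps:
H = 157/9 (H = (⅑)*157 = 157/9 ≈ 17.444)
d(s, a) = -1 - 7/a (d(s, a) = -2 + (a/a - 7/a) = -2 + (1 - 7/a) = -1 - 7/a)
O(k, b) = (b + k)/(118 + k)
(O(196, H) + x(d(2, -2), 166))*(44238 - 12796) = ((157/9 + 196)/(118 + 196) + (-7 - 1*(-2))/(-2))*(44238 - 12796) = ((1921/9)/314 - (-7 + 2)/2)*31442 = ((1/314)*(1921/9) - ½*(-5))*31442 = (1921/2826 + 5/2)*31442 = (4493/1413)*31442 = 141268906/1413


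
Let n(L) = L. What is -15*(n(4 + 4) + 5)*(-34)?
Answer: 6630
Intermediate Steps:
-15*(n(4 + 4) + 5)*(-34) = -15*((4 + 4) + 5)*(-34) = -15*(8 + 5)*(-34) = -15*13*(-34) = -195*(-34) = 6630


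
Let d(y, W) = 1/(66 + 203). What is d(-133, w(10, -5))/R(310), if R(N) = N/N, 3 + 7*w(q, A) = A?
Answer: 1/269 ≈ 0.0037175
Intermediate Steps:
w(q, A) = -3/7 + A/7
d(y, W) = 1/269
R(N) = 1
d(-133, w(10, -5))/R(310) = (1/269)/1 = (1/269)*1 = 1/269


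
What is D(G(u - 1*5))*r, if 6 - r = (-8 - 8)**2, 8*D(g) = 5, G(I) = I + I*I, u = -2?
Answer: -625/4 ≈ -156.25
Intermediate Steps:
G(I) = I + I**2
D(g) = 5/8 (D(g) = (1/8)*5 = 5/8)
r = -250 (r = 6 - (-8 - 8)**2 = 6 - 1*(-16)**2 = 6 - 1*256 = 6 - 256 = -250)
D(G(u - 1*5))*r = (5/8)*(-250) = -625/4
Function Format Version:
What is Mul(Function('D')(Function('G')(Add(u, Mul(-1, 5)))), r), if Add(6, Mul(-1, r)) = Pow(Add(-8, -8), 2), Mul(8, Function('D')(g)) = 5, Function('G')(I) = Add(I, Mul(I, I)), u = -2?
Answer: Rational(-625, 4) ≈ -156.25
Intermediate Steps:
Function('G')(I) = Add(I, Pow(I, 2))
Function('D')(g) = Rational(5, 8) (Function('D')(g) = Mul(Rational(1, 8), 5) = Rational(5, 8))
r = -250 (r = Add(6, Mul(-1, Pow(Add(-8, -8), 2))) = Add(6, Mul(-1, Pow(-16, 2))) = Add(6, Mul(-1, 256)) = Add(6, -256) = -250)
Mul(Function('D')(Function('G')(Add(u, Mul(-1, 5)))), r) = Mul(Rational(5, 8), -250) = Rational(-625, 4)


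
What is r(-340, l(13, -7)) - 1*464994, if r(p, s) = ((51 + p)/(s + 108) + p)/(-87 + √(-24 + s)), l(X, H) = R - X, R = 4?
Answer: -116650200283/250866 + 33949*I*√33/752598 ≈ -4.6499e+5 + 0.25913*I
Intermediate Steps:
l(X, H) = 4 - X
r(p, s) = (p + (51 + p)/(108 + s))/(-87 + √(-24 + s)) (r(p, s) = ((51 + p)/(108 + s) + p)/(-87 + √(-24 + s)) = (p + (51 + p)/(108 + s))/(-87 + √(-24 + s)))
r(-340, l(13, -7)) - 1*464994 = (51 + 109*(-340) - 340*(4 - 1*13))/(-9396 - 87*(4 - 1*13) + 108*√(-24 + (4 - 1*13)) + (4 - 1*13)*√(-24 + (4 - 1*13))) - 1*464994 = (51 - 37060 - 340*(4 - 13))/(-9396 - 87*(4 - 13) + 108*√(-24 + (4 - 13)) + (4 - 13)*√(-24 + (4 - 13))) - 464994 = (51 - 37060 - 340*(-9))/(-9396 - 87*(-9) + 108*√(-24 - 9) - 9*√(-24 - 9)) - 464994 = (51 - 37060 + 3060)/(-9396 + 783 + 108*√(-33) - 9*I*√33) - 464994 = -33949/(-9396 + 783 + 108*(I*√33) - 9*I*√33) - 464994 = -33949/(-9396 + 783 + 108*I*√33 - 9*I*√33) - 464994 = -33949/(-8613 + 99*I*√33) - 464994 = -464994 - 33949/(-8613 + 99*I*√33)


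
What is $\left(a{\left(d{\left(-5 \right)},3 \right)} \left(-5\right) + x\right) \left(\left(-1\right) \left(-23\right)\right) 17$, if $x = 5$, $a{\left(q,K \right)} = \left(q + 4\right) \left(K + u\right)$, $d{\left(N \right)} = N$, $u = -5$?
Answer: $-1955$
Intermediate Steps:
$a{\left(q,K \right)} = \left(-5 + K\right) \left(4 + q\right)$ ($a{\left(q,K \right)} = \left(q + 4\right) \left(K - 5\right) = \left(4 + q\right) \left(-5 + K\right) = \left(-5 + K\right) \left(4 + q\right)$)
$\left(a{\left(d{\left(-5 \right)},3 \right)} \left(-5\right) + x\right) \left(\left(-1\right) \left(-23\right)\right) 17 = \left(\left(-20 - -25 + 4 \cdot 3 + 3 \left(-5\right)\right) \left(-5\right) + 5\right) \left(\left(-1\right) \left(-23\right)\right) 17 = \left(\left(-20 + 25 + 12 - 15\right) \left(-5\right) + 5\right) 23 \cdot 17 = \left(2 \left(-5\right) + 5\right) 23 \cdot 17 = \left(-10 + 5\right) 23 \cdot 17 = \left(-5\right) 23 \cdot 17 = \left(-115\right) 17 = -1955$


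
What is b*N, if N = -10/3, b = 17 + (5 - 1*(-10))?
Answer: -320/3 ≈ -106.67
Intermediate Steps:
b = 32 (b = 17 + (5 + 10) = 17 + 15 = 32)
N = -10/3 (N = -10*1/3 = -10/3 ≈ -3.3333)
b*N = 32*(-10/3) = -320/3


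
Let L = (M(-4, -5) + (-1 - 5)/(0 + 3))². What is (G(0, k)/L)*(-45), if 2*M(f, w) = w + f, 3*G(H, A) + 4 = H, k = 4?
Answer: 240/169 ≈ 1.4201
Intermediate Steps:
G(H, A) = -4/3 + H/3
M(f, w) = f/2 + w/2 (M(f, w) = (w + f)/2 = (f + w)/2 = f/2 + w/2)
L = 169/4 (L = (((½)*(-4) + (½)*(-5)) + (-1 - 5)/(0 + 3))² = ((-2 - 5/2) - 6/3)² = (-9/2 - 6*⅓)² = (-9/2 - 2)² = (-13/2)² = 169/4 ≈ 42.250)
(G(0, k)/L)*(-45) = ((-4/3 + (⅓)*0)/(169/4))*(-45) = (4*(-4/3 + 0)/169)*(-45) = ((4/169)*(-4/3))*(-45) = -16/507*(-45) = 240/169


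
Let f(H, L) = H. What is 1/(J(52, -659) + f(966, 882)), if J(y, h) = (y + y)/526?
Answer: 263/254110 ≈ 0.0010350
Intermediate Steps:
J(y, h) = y/263 (J(y, h) = (2*y)*(1/526) = y/263)
1/(J(52, -659) + f(966, 882)) = 1/((1/263)*52 + 966) = 1/(52/263 + 966) = 1/(254110/263) = 263/254110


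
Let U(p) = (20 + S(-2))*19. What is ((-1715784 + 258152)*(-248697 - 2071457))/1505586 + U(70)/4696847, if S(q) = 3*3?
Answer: 7942205567662874351/3535753543671 ≈ 2.2463e+6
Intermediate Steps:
S(q) = 9
U(p) = 551 (U(p) = (20 + 9)*19 = 29*19 = 551)
((-1715784 + 258152)*(-248697 - 2071457))/1505586 + U(70)/4696847 = ((-1715784 + 258152)*(-248697 - 2071457))/1505586 + 551/4696847 = -1457632*(-2320154)*(1/1505586) + 551*(1/4696847) = 3381930715328*(1/1505586) + 551/4696847 = 1690965357664/752793 + 551/4696847 = 7942205567662874351/3535753543671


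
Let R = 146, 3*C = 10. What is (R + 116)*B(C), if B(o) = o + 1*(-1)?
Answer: 1834/3 ≈ 611.33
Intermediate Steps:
C = 10/3 (C = (1/3)*10 = 10/3 ≈ 3.3333)
B(o) = -1 + o (B(o) = o - 1 = -1 + o)
(R + 116)*B(C) = (146 + 116)*(-1 + 10/3) = 262*(7/3) = 1834/3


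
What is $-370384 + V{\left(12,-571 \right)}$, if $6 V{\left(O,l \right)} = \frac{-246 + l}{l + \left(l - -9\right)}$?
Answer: $- \frac{2517869615}{6798} \approx -3.7038 \cdot 10^{5}$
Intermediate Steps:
$V{\left(O,l \right)} = \frac{-246 + l}{6 \left(9 + 2 l\right)}$ ($V{\left(O,l \right)} = \frac{\left(-246 + l\right) \frac{1}{l + \left(l - -9\right)}}{6} = \frac{\left(-246 + l\right) \frac{1}{l + \left(l + 9\right)}}{6} = \frac{\left(-246 + l\right) \frac{1}{l + \left(9 + l\right)}}{6} = \frac{\left(-246 + l\right) \frac{1}{9 + 2 l}}{6} = \frac{\frac{1}{9 + 2 l} \left(-246 + l\right)}{6} = \frac{-246 + l}{6 \left(9 + 2 l\right)}$)
$-370384 + V{\left(12,-571 \right)} = -370384 + \frac{-246 - 571}{6 \left(9 + 2 \left(-571\right)\right)} = -370384 + \frac{1}{6} \frac{1}{9 - 1142} \left(-817\right) = -370384 + \frac{1}{6} \frac{1}{-1133} \left(-817\right) = -370384 + \frac{1}{6} \left(- \frac{1}{1133}\right) \left(-817\right) = -370384 + \frac{817}{6798} = - \frac{2517869615}{6798}$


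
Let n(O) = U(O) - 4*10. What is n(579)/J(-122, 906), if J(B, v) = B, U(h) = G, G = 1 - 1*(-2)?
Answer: 37/122 ≈ 0.30328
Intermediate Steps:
G = 3 (G = 1 + 2 = 3)
U(h) = 3
n(O) = -37 (n(O) = 3 - 4*10 = 3 - 40 = -37)
n(579)/J(-122, 906) = -37/(-122) = -37*(-1/122) = 37/122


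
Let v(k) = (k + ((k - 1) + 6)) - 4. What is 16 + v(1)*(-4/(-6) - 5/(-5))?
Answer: 21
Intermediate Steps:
v(k) = 1 + 2*k (v(k) = (k + ((-1 + k) + 6)) - 4 = (k + (5 + k)) - 4 = (5 + 2*k) - 4 = 1 + 2*k)
16 + v(1)*(-4/(-6) - 5/(-5)) = 16 + (1 + 2*1)*(-4/(-6) - 5/(-5)) = 16 + (1 + 2)*(-4*(-⅙) - 5*(-⅕)) = 16 + 3*(⅔ + 1) = 16 + 3*(5/3) = 16 + 5 = 21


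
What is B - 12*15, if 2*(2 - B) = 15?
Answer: -371/2 ≈ -185.50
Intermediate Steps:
B = -11/2 (B = 2 - ½*15 = 2 - 15/2 = -11/2 ≈ -5.5000)
B - 12*15 = -11/2 - 12*15 = -11/2 - 180 = -371/2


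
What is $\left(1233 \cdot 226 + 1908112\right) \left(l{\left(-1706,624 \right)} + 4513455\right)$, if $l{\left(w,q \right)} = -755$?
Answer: $9868236979000$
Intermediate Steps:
$\left(1233 \cdot 226 + 1908112\right) \left(l{\left(-1706,624 \right)} + 4513455\right) = \left(1233 \cdot 226 + 1908112\right) \left(-755 + 4513455\right) = \left(278658 + 1908112\right) 4512700 = 2186770 \cdot 4512700 = 9868236979000$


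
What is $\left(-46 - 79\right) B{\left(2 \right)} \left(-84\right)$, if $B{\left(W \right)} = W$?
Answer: $21000$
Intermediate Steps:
$\left(-46 - 79\right) B{\left(2 \right)} \left(-84\right) = \left(-46 - 79\right) 2 \left(-84\right) = \left(-125\right) 2 \left(-84\right) = \left(-250\right) \left(-84\right) = 21000$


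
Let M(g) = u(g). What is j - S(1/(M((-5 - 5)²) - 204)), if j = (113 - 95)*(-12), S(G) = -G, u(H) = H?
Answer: -22465/104 ≈ -216.01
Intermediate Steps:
M(g) = g
j = -216 (j = 18*(-12) = -216)
j - S(1/(M((-5 - 5)²) - 204)) = -216 - (-1)/((-5 - 5)² - 204) = -216 - (-1)/((-10)² - 204) = -216 - (-1)/(100 - 204) = -216 - (-1)/(-104) = -216 - (-1)*(-1)/104 = -216 - 1*1/104 = -216 - 1/104 = -22465/104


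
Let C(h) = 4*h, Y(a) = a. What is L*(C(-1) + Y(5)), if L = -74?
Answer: -74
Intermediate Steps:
L*(C(-1) + Y(5)) = -74*(4*(-1) + 5) = -74*(-4 + 5) = -74*1 = -74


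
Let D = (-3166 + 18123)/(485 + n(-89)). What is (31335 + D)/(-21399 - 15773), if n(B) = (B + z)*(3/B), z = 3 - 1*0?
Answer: -680995439/807059878 ≈ -0.84380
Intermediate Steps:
z = 3 (z = 3 + 0 = 3)
n(B) = 3*(3 + B)/B (n(B) = (B + 3)*(3/B) = (3 + B)*(3/B) = 3*(3 + B)/B)
D = 1331173/43423 (D = (-3166 + 18123)/(485 + (3 + 9/(-89))) = 14957/(485 + (3 + 9*(-1/89))) = 14957/(485 + (3 - 9/89)) = 14957/(485 + 258/89) = 14957/(43423/89) = 14957*(89/43423) = 1331173/43423 ≈ 30.656)
(31335 + D)/(-21399 - 15773) = (31335 + 1331173/43423)/(-21399 - 15773) = (1361990878/43423)/(-37172) = (1361990878/43423)*(-1/37172) = -680995439/807059878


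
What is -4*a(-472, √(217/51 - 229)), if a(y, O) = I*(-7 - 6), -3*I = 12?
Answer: -208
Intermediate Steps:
I = -4 (I = -⅓*12 = -4)
a(y, O) = 52 (a(y, O) = -4*(-7 - 6) = -4*(-13) = 52)
-4*a(-472, √(217/51 - 229)) = -4*52 = -208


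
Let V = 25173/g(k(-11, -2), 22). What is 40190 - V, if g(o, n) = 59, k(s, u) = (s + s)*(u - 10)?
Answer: 2346037/59 ≈ 39763.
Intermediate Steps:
k(s, u) = 2*s*(-10 + u) (k(s, u) = (2*s)*(-10 + u) = 2*s*(-10 + u))
V = 25173/59 ≈ 426.66
40190 - V = 40190 - 1*25173/59 = 40190 - 25173/59 = 2346037/59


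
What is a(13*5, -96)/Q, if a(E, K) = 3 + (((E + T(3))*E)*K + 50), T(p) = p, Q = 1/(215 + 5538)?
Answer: -2440808051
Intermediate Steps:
Q = 1/5753 ≈ 0.00017382
a(E, K) = 53 + E*K*(3 + E) (a(E, K) = 3 + (((E + 3)*E)*K + 50) = 3 + (((3 + E)*E)*K + 50) = 3 + ((E*(3 + E))*K + 50) = 3 + (E*K*(3 + E) + 50) = 3 + (50 + E*K*(3 + E)) = 53 + E*K*(3 + E))
a(13*5, -96)/Q = (53 - 96*(13*5)² + 3*(13*5)*(-96))/(1/5753) = (53 - 96*65² + 3*65*(-96))*5753 = (53 - 96*4225 - 18720)*5753 = (53 - 405600 - 18720)*5753 = -424267*5753 = -2440808051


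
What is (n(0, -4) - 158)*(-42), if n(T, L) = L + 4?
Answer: 6636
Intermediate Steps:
n(T, L) = 4 + L
(n(0, -4) - 158)*(-42) = ((4 - 4) - 158)*(-42) = (0 - 158)*(-42) = -158*(-42) = 6636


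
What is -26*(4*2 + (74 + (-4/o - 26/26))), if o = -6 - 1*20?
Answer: -2110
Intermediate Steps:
o = -26 (o = -6 - 20 = -26)
-26*(4*2 + (74 + (-4/o - 26/26))) = -26*(4*2 + (74 + (-4/(-26) - 26/26))) = -26*(8 + (74 + (-4*(-1/26) - 26*1/26))) = -26*(8 + (74 + (2/13 - 1))) = -26*(8 + (74 - 11/13)) = -26*(8 + 951/13) = -26*1055/13 = -2110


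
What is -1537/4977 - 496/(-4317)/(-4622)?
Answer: -5111749505/16551157833 ≈ -0.30885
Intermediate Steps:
-1537/4977 - 496/(-4317)/(-4622) = -1537*1/4977 - 496*(-1/4317)*(-1/4622) = -1537/4977 + (496/4317)*(-1/4622) = -1537/4977 - 248/9976587 = -5111749505/16551157833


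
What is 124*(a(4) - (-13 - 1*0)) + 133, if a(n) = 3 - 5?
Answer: 1497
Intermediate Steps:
a(n) = -2
124*(a(4) - (-13 - 1*0)) + 133 = 124*(-2 - (-13 - 1*0)) + 133 = 124*(-2 - (-13 + 0)) + 133 = 124*(-2 - 1*(-13)) + 133 = 124*(-2 + 13) + 133 = 124*11 + 133 = 1364 + 133 = 1497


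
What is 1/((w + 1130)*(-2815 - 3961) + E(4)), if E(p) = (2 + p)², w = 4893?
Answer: -1/40811812 ≈ -2.4503e-8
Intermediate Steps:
1/((w + 1130)*(-2815 - 3961) + E(4)) = 1/((4893 + 1130)*(-2815 - 3961) + (2 + 4)²) = 1/(6023*(-6776) + 6²) = 1/(-40811848 + 36) = 1/(-40811812) = -1/40811812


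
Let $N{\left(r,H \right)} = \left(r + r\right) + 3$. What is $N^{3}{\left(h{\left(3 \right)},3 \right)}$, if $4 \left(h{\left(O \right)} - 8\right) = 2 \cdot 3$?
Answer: $10648$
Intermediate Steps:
$h{\left(O \right)} = \frac{19}{2}$ ($h{\left(O \right)} = 8 + \frac{2 \cdot 3}{4} = 8 + \frac{1}{4} \cdot 6 = 8 + \frac{3}{2} = \frac{19}{2}$)
$N{\left(r,H \right)} = 3 + 2 r$ ($N{\left(r,H \right)} = 2 r + 3 = 3 + 2 r$)
$N^{3}{\left(h{\left(3 \right)},3 \right)} = \left(3 + 2 \cdot \frac{19}{2}\right)^{3} = \left(3 + 19\right)^{3} = 22^{3} = 10648$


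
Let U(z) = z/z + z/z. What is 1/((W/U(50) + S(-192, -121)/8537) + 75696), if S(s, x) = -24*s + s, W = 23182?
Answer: 8537/745173535 ≈ 1.1456e-5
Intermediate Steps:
U(z) = 2 (U(z) = 1 + 1 = 2)
S(s, x) = -23*s
1/((W/U(50) + S(-192, -121)/8537) + 75696) = 1/((23182/2 - 23*(-192)/8537) + 75696) = 1/((23182*(½) + 4416*(1/8537)) + 75696) = 1/((11591 + 4416/8537) + 75696) = 1/(98956783/8537 + 75696) = 1/(745173535/8537) = 8537/745173535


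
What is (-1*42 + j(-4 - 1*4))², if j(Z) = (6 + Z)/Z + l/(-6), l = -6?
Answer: 26569/16 ≈ 1660.6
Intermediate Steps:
j(Z) = 1 + (6 + Z)/Z (j(Z) = (6 + Z)/Z - 6/(-6) = (6 + Z)/Z - 6*(-⅙) = (6 + Z)/Z + 1 = 1 + (6 + Z)/Z)
(-1*42 + j(-4 - 1*4))² = (-1*42 + (2 + 6/(-4 - 1*4)))² = (-42 + (2 + 6/(-4 - 4)))² = (-42 + (2 + 6/(-8)))² = (-42 + (2 + 6*(-⅛)))² = (-42 + (2 - ¾))² = (-42 + 5/4)² = (-163/4)² = 26569/16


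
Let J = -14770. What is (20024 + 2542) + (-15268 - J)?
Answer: 22068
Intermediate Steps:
(20024 + 2542) + (-15268 - J) = (20024 + 2542) + (-15268 - 1*(-14770)) = 22566 + (-15268 + 14770) = 22566 - 498 = 22068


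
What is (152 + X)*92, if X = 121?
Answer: 25116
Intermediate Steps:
(152 + X)*92 = (152 + 121)*92 = 273*92 = 25116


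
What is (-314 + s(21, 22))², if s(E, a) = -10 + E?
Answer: 91809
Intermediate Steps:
(-314 + s(21, 22))² = (-314 + (-10 + 21))² = (-314 + 11)² = (-303)² = 91809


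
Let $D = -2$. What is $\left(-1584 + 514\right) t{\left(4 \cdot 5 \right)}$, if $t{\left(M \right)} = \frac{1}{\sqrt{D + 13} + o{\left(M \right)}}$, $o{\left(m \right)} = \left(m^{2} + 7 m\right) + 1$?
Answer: $- \frac{57887}{29267} + \frac{107 \sqrt{11}}{29267} \approx -1.9658$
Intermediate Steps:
$o{\left(m \right)} = 1 + m^{2} + 7 m$
$t{\left(M \right)} = \frac{1}{1 + \sqrt{11} + M^{2} + 7 M}$ ($t{\left(M \right)} = \frac{1}{\sqrt{-2 + 13} + \left(1 + M^{2} + 7 M\right)} = \frac{1}{\sqrt{11} + \left(1 + M^{2} + 7 M\right)} = \frac{1}{1 + \sqrt{11} + M^{2} + 7 M}$)
$\left(-1584 + 514\right) t{\left(4 \cdot 5 \right)} = \frac{-1584 + 514}{1 + \sqrt{11} + \left(4 \cdot 5\right)^{2} + 7 \cdot 4 \cdot 5} = - \frac{1070}{1 + \sqrt{11} + 20^{2} + 7 \cdot 20} = - \frac{1070}{1 + \sqrt{11} + 400 + 140} = - \frac{1070}{541 + \sqrt{11}}$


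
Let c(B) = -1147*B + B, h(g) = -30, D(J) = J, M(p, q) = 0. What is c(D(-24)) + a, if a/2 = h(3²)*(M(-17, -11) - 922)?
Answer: 82824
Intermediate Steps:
c(B) = -1146*B
a = 55320 (a = 2*(-30*(0 - 922)) = 2*(-30*(-922)) = 2*27660 = 55320)
c(D(-24)) + a = -1146*(-24) + 55320 = 27504 + 55320 = 82824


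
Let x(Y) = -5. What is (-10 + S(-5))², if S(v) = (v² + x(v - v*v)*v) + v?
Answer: 1225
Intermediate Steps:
S(v) = v² - 4*v (S(v) = (v² - 5*v) + v = v² - 4*v)
(-10 + S(-5))² = (-10 - 5*(-4 - 5))² = (-10 - 5*(-9))² = (-10 + 45)² = 35² = 1225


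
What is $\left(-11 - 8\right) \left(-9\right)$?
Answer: $171$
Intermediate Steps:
$\left(-11 - 8\right) \left(-9\right) = \left(-19\right) \left(-9\right) = 171$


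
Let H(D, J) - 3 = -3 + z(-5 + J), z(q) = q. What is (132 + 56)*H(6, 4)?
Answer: -188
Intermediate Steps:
H(D, J) = -5 + J (H(D, J) = 3 + (-3 + (-5 + J)) = 3 + (-8 + J) = -5 + J)
(132 + 56)*H(6, 4) = (132 + 56)*(-5 + 4) = 188*(-1) = -188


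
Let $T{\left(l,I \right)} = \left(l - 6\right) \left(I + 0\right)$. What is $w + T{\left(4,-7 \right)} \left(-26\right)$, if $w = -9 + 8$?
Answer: $-365$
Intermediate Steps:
$T{\left(l,I \right)} = I \left(-6 + l\right)$ ($T{\left(l,I \right)} = \left(-6 + l\right) I = I \left(-6 + l\right)$)
$w = -1$
$w + T{\left(4,-7 \right)} \left(-26\right) = -1 + - 7 \left(-6 + 4\right) \left(-26\right) = -1 + \left(-7\right) \left(-2\right) \left(-26\right) = -1 + 14 \left(-26\right) = -1 - 364 = -365$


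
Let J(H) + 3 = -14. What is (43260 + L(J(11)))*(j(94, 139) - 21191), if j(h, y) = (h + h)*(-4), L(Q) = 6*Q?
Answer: -947015994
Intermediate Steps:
J(H) = -17 (J(H) = -3 - 14 = -17)
j(h, y) = -8*h (j(h, y) = (2*h)*(-4) = -8*h)
(43260 + L(J(11)))*(j(94, 139) - 21191) = (43260 + 6*(-17))*(-8*94 - 21191) = (43260 - 102)*(-752 - 21191) = 43158*(-21943) = -947015994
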